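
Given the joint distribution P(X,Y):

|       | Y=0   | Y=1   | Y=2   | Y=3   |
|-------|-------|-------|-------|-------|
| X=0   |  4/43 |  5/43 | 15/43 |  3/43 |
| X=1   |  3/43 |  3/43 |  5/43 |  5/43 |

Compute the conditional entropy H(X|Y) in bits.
0.8929 bits

H(X|Y) = H(X,Y) - H(Y)

H(X,Y) = -Σ_{x,y} P(x,y) log₂ P(x,y). Per-cell terms -P(x,y)·log₂P(x,y):
  X=0: 0.3187223, 0.3609694, 0.5300142, 0.2679978
  X=1: 0.2679978, 0.2679978, 0.3609694, 0.3609694
Sum of the 8 terms: H(X,Y) = 2.735638 bits

Marginal of Y (column sums):
  P(Y=0) = 4/43 + 3/43 = 7/43
  P(Y=1) = 5/43 + 3/43 = 8/43
  P(Y=2) = 15/43 + 5/43 = 20/43
  P(Y=3) = 3/43 + 5/43 = 8/43
H(Y) = -[(7/43)·log₂(7/43) + (8/43)·log₂(8/43) + (20/43)·log₂(20/43) + (8/43)·log₂(8/43)]
  = 0.4263342 + 0.4513981 + 0.5136450 + 0.4513981 = 1.842775 bits

H(X|Y) = H(X,Y) - H(Y) = 2.735638 - 1.842775 = 0.8929 bits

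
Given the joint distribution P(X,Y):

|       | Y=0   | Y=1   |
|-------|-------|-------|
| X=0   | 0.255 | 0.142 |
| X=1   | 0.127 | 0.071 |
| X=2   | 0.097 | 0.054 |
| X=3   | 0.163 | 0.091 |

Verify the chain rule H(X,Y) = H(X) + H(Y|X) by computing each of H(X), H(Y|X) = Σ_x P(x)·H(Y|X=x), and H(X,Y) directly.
H(X) = 1.9057 bits, H(Y|X) = 0.9410 bits, H(X,Y) = 2.8468 bits

Marginal of X (row sums):
  P(X=0) = 0.255 + 0.142 = 0.397
  P(X=1) = 0.127 + 0.071 = 0.198
  P(X=2) = 0.097 + 0.054 = 0.151
  P(X=3) = 0.163 + 0.091 = 0.254
H(X) = -[0.397·log₂(0.397) + 0.198·log₂(0.198) + 0.151·log₂(0.151) + 0.254·log₂(0.254)]
  = 0.5291 + 0.4626 + 0.4118 + 0.5022 = 1.9057 bits

H(Y|X) = Σ_x P(x)·H(Y|X=x):
  X=0: P(X=0) = 0.397, P(Y|X=0) = (255/397, 142/397) → H(Y|X=0) = 0.9407
  X=1: P(X=1) = 0.198, P(Y|X=1) = (127/198, 71/198) → H(Y|X=1) = 0.9415
  X=2: P(X=2) = 0.151, P(Y|X=2) = (97/151, 54/151) → H(Y|X=2) = 0.9407
  X=3: P(X=3) = 0.254, P(Y|X=3) = (163/254, 91/254) → H(Y|X=3) = 0.9412
H(Y|X) = 0.397·0.9407 + 0.198·0.9415 + 0.151·0.9407 + 0.254·0.9412 = 0.9410 bits

H(X,Y) = -Σ_{x,y} P(x,y) log₂ P(x,y). Per-cell terms -P(x,y)·log₂P(x,y):
  X=0: 0.5027, 0.3999
  X=1: 0.3781, 0.2709
  X=2: 0.3265, 0.2274
  X=3: 0.4266, 0.3147
Sum of the 8 terms: H(X,Y) = 2.8468 bits

Chain rule check:
  H(X) + H(Y|X) = 1.9057 + 0.9410 = 2.8467 bits
  H(X,Y) = 2.8468 bits
✓ Chain rule verified (Δ = 0.0001 is 4-dp rounding noise: each of the three values was rounded independently).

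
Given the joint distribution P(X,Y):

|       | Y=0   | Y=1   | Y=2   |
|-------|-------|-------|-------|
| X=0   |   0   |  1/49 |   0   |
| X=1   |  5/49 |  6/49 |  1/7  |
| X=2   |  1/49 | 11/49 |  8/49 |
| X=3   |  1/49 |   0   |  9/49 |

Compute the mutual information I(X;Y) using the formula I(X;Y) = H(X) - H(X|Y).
0.2655 bits

I(X;Y) = H(X) - H(X|Y)

Marginal of X (row sums):
  P(X=0) = 0 + 1/49 + 0 = 1/49
  P(X=1) = 5/49 + 6/49 + 1/7 = 18/49
  P(X=2) = 1/49 + 11/49 + 8/49 = 20/49
  P(X=3) = 1/49 + 0 + 9/49 = 10/49
H(X) = -[(1/49)·log₂(1/49) + (18/49)·log₂(18/49) + (20/49)·log₂(20/49) + (10/49)·log₂(10/49)]
  = 0.1146 + 0.5307 + 0.5277 + 0.4679 = 1.6409 bits

Marginal of Y (column sums):
  P(Y=0) = 0 + 5/49 + 1/49 + 1/49 = 1/7
  P(Y=1) = 1/49 + 6/49 + 11/49 + 0 = 18/49
  P(Y=2) = 0 + 1/7 + 8/49 + 9/49 = 24/49
H(X|Y) = Σ_y P(y)·H(X|Y=y):
  Y=0: P(Y=0) = 1/7, P(X|Y=0) = (0, 5/7, 1/7, 1/7) → H(X|Y=0) = 1.1488
  Y=1: P(Y=1) = 18/49, P(X|Y=1) = (1/18, 1/3, 11/18, 0) → H(X|Y=1) = 1.1942
  Y=2: P(Y=2) = 24/49, P(X|Y=2) = (0, 7/24, 1/3, 3/8) → H(X|Y=2) = 1.5774
H(X|Y) = (1/7)·1.1488 + (18/49)·1.1942 + (24/49)·1.5774 = 1.3754 bits

I(X;Y) = H(X) - H(X|Y) = 1.6409 - 1.3754 = 0.2655 bits

Cross-check via I(X;Y) = H(X) + H(Y) - H(X,Y): computing H(Y) from the column sums and H(X,Y) from the 12 cells in the same way gives H(Y) = 1.4362 bits and H(X,Y) = 2.8116 bits, so
I(X;Y) = 1.6409 + 1.4362 - 2.8116 = 0.2655 bits ✓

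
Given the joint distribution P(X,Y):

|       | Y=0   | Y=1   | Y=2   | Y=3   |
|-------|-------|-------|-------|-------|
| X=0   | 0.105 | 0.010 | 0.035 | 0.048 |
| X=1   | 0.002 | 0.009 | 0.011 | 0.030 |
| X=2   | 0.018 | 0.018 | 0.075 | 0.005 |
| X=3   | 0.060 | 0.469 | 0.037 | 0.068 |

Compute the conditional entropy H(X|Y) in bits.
1.0324 bits

H(X|Y) = H(X,Y) - H(Y)

H(X,Y) = -Σ_{x,y} P(x,y) log₂ P(x,y). Per-cell terms -P(x,y)·log₂P(x,y):
  X=0: 0.3414, 0.0664, 0.1693, 0.2103
  X=1: 0.0179, 0.0612, 0.0716, 0.1518
  X=2: 0.1043, 0.1043, 0.2803, 0.0382
  X=3: 0.2435, 0.5123, 0.1760, 0.2637
Sum of the 16 terms: H(X,Y) = 2.8125 bits

Marginal of Y (column sums):
  P(Y=0) = 0.105 + 0.002 + 0.018 + 0.060 = 0.185
  P(Y=1) = 0.010 + 0.009 + 0.018 + 0.469 = 0.506
  P(Y=2) = 0.035 + 0.011 + 0.075 + 0.037 = 0.158
  P(Y=3) = 0.048 + 0.030 + 0.005 + 0.068 = 0.151
H(Y) = -[0.185·log₂(0.185) + 0.506·log₂(0.506) + 0.158·log₂(0.158) + 0.151·log₂(0.151)]
  = 0.4504 + 0.4973 + 0.4206 + 0.4118 = 1.7801 bits

H(X|Y) = H(X,Y) - H(Y) = 2.8125 - 1.7801 = 1.0324 bits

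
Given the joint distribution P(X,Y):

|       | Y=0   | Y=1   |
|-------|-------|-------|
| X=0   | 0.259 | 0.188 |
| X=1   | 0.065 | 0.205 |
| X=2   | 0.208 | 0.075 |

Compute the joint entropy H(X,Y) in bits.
2.4346 bits

H(X,Y) = -Σ_{x,y} P(x,y) log₂ P(x,y). Per-cell terms -P(x,y)·log₂P(x,y):
  X=0: 0.5048, 0.4533
  X=1: 0.2563, 0.4687
  X=2: 0.4712, 0.2803
Sum of the 6 terms: H(X,Y) = 2.4346 bits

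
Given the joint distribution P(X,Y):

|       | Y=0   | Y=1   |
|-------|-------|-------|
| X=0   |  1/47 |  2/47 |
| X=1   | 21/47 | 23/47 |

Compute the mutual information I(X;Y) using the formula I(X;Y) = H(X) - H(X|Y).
0.0037 bits

I(X;Y) = H(X) - H(X|Y)

Marginal of X (row sums):
  P(X=0) = 1/47 + 2/47 = 3/47
  P(X=1) = 21/47 + 23/47 = 44/47
H(X) = -[(3/47)·log₂(3/47) + (44/47)·log₂(44/47)]
  = 0.2534 + 0.0891 = 0.3425 bits

Marginal of Y (column sums):
  P(Y=0) = 1/47 + 21/47 = 22/47
  P(Y=1) = 2/47 + 23/47 = 25/47
H(X|Y) = Σ_y P(y)·H(X|Y=y):
  Y=0: P(Y=0) = 22/47, P(X|Y=0) = (1/22, 21/22) → H(X|Y=0) = 0.2668
  Y=1: P(Y=1) = 25/47, P(X|Y=1) = (2/25, 23/25) → H(X|Y=1) = 0.4022
H(X|Y) = (22/47)·0.2668 + (25/47)·0.4022 = 0.3388 bits

I(X;Y) = H(X) - H(X|Y) = 0.3425 - 0.3388 = 0.0037 bits

Cross-check via I(X;Y) = H(X) + H(Y) - H(X,Y): computing H(Y) from the column sums and H(X,Y) from the 4 cells in the same way gives H(Y) = 0.9971 bits and H(X,Y) = 1.3359 bits, so
I(X;Y) = 0.3425 + 0.9971 - 1.3359 = 0.0037 bits ✓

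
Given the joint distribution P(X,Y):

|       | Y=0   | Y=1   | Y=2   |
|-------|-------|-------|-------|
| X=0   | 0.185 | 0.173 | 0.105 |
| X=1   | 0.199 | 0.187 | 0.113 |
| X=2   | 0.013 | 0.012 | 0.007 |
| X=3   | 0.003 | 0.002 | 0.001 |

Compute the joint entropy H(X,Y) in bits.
2.7621 bits

H(X,Y) = -Σ_{x,y} P(x,y) log₂ P(x,y). Per-cell terms -P(x,y)·log₂P(x,y):
  X=0: 0.4504, 0.4379, 0.3414
  X=1: 0.4635, 0.4523, 0.3555
  X=2: 0.0814, 0.0766, 0.0501
  X=3: 0.0251, 0.0179, 0.0100
Sum of the 12 terms: H(X,Y) = 2.7621 bits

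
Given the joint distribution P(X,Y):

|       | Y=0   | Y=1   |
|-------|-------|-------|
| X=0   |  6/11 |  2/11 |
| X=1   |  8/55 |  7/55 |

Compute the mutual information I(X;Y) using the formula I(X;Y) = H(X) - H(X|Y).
0.0302 bits

I(X;Y) = H(X) - H(X|Y)

Marginal of X (row sums):
  P(X=0) = 6/11 + 2/11 = 8/11
  P(X=1) = 8/55 + 7/55 = 3/11
H(X) = -[(8/11)·log₂(8/11) + (3/11)·log₂(3/11)]
  = 0.3341321 + 0.5112189 = 0.845351 bits

Marginal of Y (column sums):
  P(Y=0) = 6/11 + 8/55 = 38/55
  P(Y=1) = 2/11 + 7/55 = 17/55
H(X|Y) = Σ_y P(y)·H(X|Y=y):
  Y=0: P(Y=0) = 38/55, P(X|Y=0) = (15/19, 4/19) → H(X|Y=0) = 0.7424876
  Y=1: P(Y=1) = 17/55, P(X|Y=1) = (10/17, 7/17) → H(X|Y=1) = 0.9774178
H(X|Y) = (38/55)·0.7424876 + (17/55)·0.9774178 = 0.815102 bits

I(X;Y) = H(X) - H(X|Y) = 0.845351 - 0.815102 = 0.0302 bits

Cross-check via I(X;Y) = H(X) + H(Y) - H(X,Y): computing H(Y) from the column sums and H(X,Y) from the 4 cells in the same way gives H(Y) = 0.892121 bits and H(X,Y) = 1.707224 bits, so
I(X;Y) = 0.845351 + 0.892121 - 1.707224 = 0.0302 bits ✓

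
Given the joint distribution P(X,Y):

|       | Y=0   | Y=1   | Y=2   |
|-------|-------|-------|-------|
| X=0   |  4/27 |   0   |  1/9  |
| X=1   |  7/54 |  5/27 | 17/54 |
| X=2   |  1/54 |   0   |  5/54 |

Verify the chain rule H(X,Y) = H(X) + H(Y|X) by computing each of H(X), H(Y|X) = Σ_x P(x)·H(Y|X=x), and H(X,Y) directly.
H(X) = 1.2774 bits, H(Y|X) = 1.2650 bits, H(X,Y) = 2.5423 bits

Marginal of X (row sums):
  P(X=0) = 4/27 + 0 + 1/9 = 7/27
  P(X=1) = 7/54 + 5/27 + 17/54 = 17/27
  P(X=2) = 1/54 + 0 + 5/54 = 1/9
H(X) = -[(7/27)·log₂(7/27) + (17/27)·log₂(17/27) + (1/9)·log₂(1/9)]
  = 0.5049159 + 0.4202303 + 0.3522139 = 1.2774 bits

H(Y|X) = Σ_x P(x)·H(Y|X=x):
  X=0: P(X=0) = 7/27, P(Y|X=0) = (4/7, 0, 3/7) → H(Y|X=0) = 0.9852281
  X=1: P(X=1) = 17/27, P(Y|X=1) = (7/34, 5/17, 1/2) → H(Y|X=1) = 1.4887089
  X=2: P(X=2) = 1/9, P(Y|X=2) = (1/6, 0, 5/6) → H(Y|X=2) = 0.6500224
H(Y|X) = (7/27)·0.9852281 + (17/27)·1.4887089 + (1/9)·0.6500224 = 1.2650 bits

H(X,Y) = -Σ_{x,y} P(x,y) log₂ P(x,y). Per-cell terms -P(x,y)·log₂P(x,y):
  X=0: 0.4081315, 0.0000000, 0.3522139
  X=1: 0.3820876, 0.4505480, 0.5249300
  X=2: 0.1065720, 0.0000000, 0.3178666
  (cells with P = 0 contribute 0)
Sum of the 9 terms: H(X,Y) = 2.5423 bits

Chain rule check:
  H(X) + H(Y|X) = 1.2774 + 1.2650 = 2.5424 bits
  H(X,Y) = 2.5423 bits
✓ Chain rule verified (Δ = 0.0001 is 4-dp rounding noise: each of the three values was rounded independently).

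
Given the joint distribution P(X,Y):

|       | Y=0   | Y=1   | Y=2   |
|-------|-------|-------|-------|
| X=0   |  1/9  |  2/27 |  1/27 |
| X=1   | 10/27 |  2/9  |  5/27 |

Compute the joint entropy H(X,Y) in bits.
2.2699 bits

H(X,Y) = -Σ_{x,y} P(x,y) log₂ P(x,y). Per-cell terms -P(x,y)·log₂P(x,y):
  X=0: 0.352214, 0.278140, 0.176107
  X=1: 0.530726, 0.482206, 0.450548
Sum of the 6 terms: H(X,Y) = 2.2699 bits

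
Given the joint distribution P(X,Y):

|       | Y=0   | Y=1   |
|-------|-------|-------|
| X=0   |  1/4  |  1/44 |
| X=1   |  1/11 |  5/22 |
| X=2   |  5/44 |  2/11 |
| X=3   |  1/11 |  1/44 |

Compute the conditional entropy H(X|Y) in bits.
1.6726 bits

H(X|Y) = H(X,Y) - H(Y)

H(X,Y) = -Σ_{x,y} P(x,y) log₂ P(x,y). Per-cell terms -P(x,y)·log₂P(x,y):
  X=0: 0.50000, 0.12408
  X=1: 0.31449, 0.48580
  X=2: 0.35653, 0.44717
  X=3: 0.31449, 0.12408
Sum of the 8 terms: H(X,Y) = 2.6666 bits

Marginal of Y (column sums):
  P(Y=0) = 1/4 + 1/11 + 5/44 + 1/11 = 6/11
  P(Y=1) = 1/44 + 5/22 + 2/11 + 1/44 = 5/11
H(Y) = -[(6/11)·log₂(6/11) + (5/11)·log₂(5/11)]
  = 0.47698 + 0.51705 = 0.9940 bits

H(X|Y) = H(X,Y) - H(Y) = 2.6666 - 0.9940 = 1.6726 bits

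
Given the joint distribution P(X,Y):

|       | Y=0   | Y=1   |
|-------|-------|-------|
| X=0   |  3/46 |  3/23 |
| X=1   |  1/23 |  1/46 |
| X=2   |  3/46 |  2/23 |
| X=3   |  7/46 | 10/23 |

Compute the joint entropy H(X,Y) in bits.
2.4560 bits

H(X,Y) = -Σ_{x,y} P(x,y) log₂ P(x,y). Per-cell terms -P(x,y)·log₂P(x,y):
  X=0: 0.2569, 0.3833
  X=1: 0.1967, 0.1201
  X=2: 0.2569, 0.3064
  X=3: 0.4133, 0.5224
Sum of the 8 terms: H(X,Y) = 2.4560 bits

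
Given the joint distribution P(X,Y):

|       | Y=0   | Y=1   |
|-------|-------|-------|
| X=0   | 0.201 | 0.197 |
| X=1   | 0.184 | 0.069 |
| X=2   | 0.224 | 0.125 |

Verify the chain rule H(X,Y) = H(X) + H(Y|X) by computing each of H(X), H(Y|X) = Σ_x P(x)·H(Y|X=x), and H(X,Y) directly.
H(X) = 1.5607 bits, H(Y|X) = 0.9403 bits, H(X,Y) = 2.5010 bits

Marginal of X (row sums):
  P(X=0) = 0.201 + 0.197 = 0.398
  P(X=1) = 0.184 + 0.069 = 0.253
  P(X=2) = 0.224 + 0.125 = 0.349
H(X) = -[0.398·log₂(0.398) + 0.253·log₂(0.253) + 0.349·log₂(0.349)]
  = 0.52901 + 0.50165 + 0.53003 = 1.5607 bits

H(Y|X) = Σ_x P(x)·H(Y|X=x):
  X=0: P(X=0) = 0.398, P(Y|X=0) = (201/398, 197/398) → H(Y|X=0) = 0.99993
  X=1: P(X=1) = 0.253, P(Y|X=1) = (8/11, 3/11) → H(Y|X=1) = 0.84535
  X=2: P(X=2) = 0.349, P(Y|X=2) = (224/349, 125/349) → H(Y|X=2) = 0.94115
H(Y|X) = 0.398·0.99993 + 0.253·0.84535 + 0.349·0.94115 = 0.9403 bits

H(X,Y) = -Σ_{x,y} P(x,y) log₂ P(x,y). Per-cell terms -P(x,y)·log₂P(x,y):
  X=0: 0.46526, 0.46172
  X=1: 0.44937, 0.26615
  X=2: 0.48349, 0.37500
Sum of the 6 terms: H(X,Y) = 2.5010 bits

Chain rule check:
  H(X) + H(Y|X) = 1.5607 + 0.9403 = 2.5010 bits
  H(X,Y) = 2.5010 bits
✓ Chain rule verified.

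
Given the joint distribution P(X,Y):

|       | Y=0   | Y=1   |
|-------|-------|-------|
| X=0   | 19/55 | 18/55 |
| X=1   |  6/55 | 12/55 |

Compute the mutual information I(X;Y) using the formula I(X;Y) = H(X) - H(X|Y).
0.0211 bits

I(X;Y) = H(X) - H(X|Y)

Marginal of X (row sums):
  P(X=0) = 19/55 + 18/55 = 37/55
  P(X=1) = 6/55 + 12/55 = 18/55
H(X) = -[(37/55)·log₂(37/55) + (18/55)·log₂(18/55)]
  = 0.3847 + 0.5274 = 0.9121 bits

Marginal of Y (column sums):
  P(Y=0) = 19/55 + 6/55 = 5/11
  P(Y=1) = 18/55 + 12/55 = 6/11
H(X|Y) = Σ_y P(y)·H(X|Y=y):
  Y=0: P(Y=0) = 5/11, P(X|Y=0) = (19/25, 6/25) → H(X|Y=0) = 0.7950
  Y=1: P(Y=1) = 6/11, P(X|Y=1) = (3/5, 2/5) → H(X|Y=1) = 0.9710
H(X|Y) = (5/11)·0.7950 + (6/11)·0.9710 = 0.8910 bits

I(X;Y) = H(X) - H(X|Y) = 0.9121 - 0.8910 = 0.0211 bits

Cross-check via I(X;Y) = H(X) + H(Y) - H(X,Y): computing H(Y) from the column sums and H(X,Y) from the 4 cells in the same way gives H(Y) = 0.9940 bits and H(X,Y) = 1.8850 bits, so
I(X;Y) = 0.9121 + 0.9940 - 1.8850 = 0.0211 bits ✓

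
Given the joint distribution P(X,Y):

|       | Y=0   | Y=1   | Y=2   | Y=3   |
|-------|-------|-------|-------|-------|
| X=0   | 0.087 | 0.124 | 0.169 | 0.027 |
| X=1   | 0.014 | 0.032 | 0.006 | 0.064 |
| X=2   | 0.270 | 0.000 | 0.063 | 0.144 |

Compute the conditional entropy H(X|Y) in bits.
1.0285 bits

H(X|Y) = H(X,Y) - H(Y)

H(X,Y) = -Σ_{x,y} P(x,y) log₂ P(x,y). Per-cell terms -P(x,y)·log₂P(x,y):
  X=0: 0.3065, 0.3734, 0.4335, 0.1407
  X=1: 0.0862, 0.1589, 0.0443, 0.2538
  X=2: 0.5100, 0.0000, 0.2513, 0.4026
  (cells with P = 0 contribute 0)
Sum of the 12 terms: H(X,Y) = 2.9612 bits

Marginal of Y (column sums):
  P(Y=0) = 0.087 + 0.014 + 0.270 = 0.371
  P(Y=1) = 0.124 + 0.032 + 0.000 = 0.156
  P(Y=2) = 0.169 + 0.006 + 0.063 = 0.238
  P(Y=3) = 0.027 + 0.064 + 0.144 = 0.235
H(Y) = -[0.371·log₂(0.371) + 0.156·log₂(0.156) + 0.238·log₂(0.238) + 0.235·log₂(0.235)]
  = 0.5307 + 0.4181 + 0.4929 + 0.4910 = 1.9327 bits

H(X|Y) = H(X,Y) - H(Y) = 2.9612 - 1.9327 = 1.0285 bits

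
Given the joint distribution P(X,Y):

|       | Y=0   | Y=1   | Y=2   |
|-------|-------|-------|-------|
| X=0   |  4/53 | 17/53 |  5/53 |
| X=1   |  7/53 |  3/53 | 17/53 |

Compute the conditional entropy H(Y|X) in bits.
1.2755 bits

H(Y|X) = H(X,Y) - H(X)

H(X,Y) = -Σ_{x,y} P(x,y) log₂ P(x,y). Per-cell terms -P(x,y)·log₂P(x,y):
  X=0: 0.281352, 0.526185, 0.321320
  X=1: 0.385735, 0.234507, 0.526185
Sum of the 6 terms: H(X,Y) = 2.27528 bits

Marginal of X (row sums):
  P(X=0) = 4/53 + 17/53 + 5/53 = 26/53
  P(X=1) = 7/53 + 3/53 + 17/53 = 27/53
H(X) = -[(26/53)·log₂(26/53) + (27/53)·log₂(27/53)]
  = 0.504047 + 0.495696 = 0.99974 bits

H(Y|X) = H(X,Y) - H(X) = 2.27528 - 0.99974 = 1.2755 bits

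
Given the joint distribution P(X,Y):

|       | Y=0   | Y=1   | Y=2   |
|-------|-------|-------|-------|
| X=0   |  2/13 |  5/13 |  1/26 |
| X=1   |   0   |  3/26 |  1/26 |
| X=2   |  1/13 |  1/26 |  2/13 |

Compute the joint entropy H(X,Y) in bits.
2.5476 bits

H(X,Y) = -Σ_{x,y} P(x,y) log₂ P(x,y). Per-cell terms -P(x,y)·log₂P(x,y):
  X=0: 0.41545, 0.53020, 0.18079
  X=1: 0.00000, 0.35948, 0.18079
  X=2: 0.28465, 0.18079, 0.41545
  (cells with P = 0 contribute 0)
Sum of the 9 terms: H(X,Y) = 2.5476 bits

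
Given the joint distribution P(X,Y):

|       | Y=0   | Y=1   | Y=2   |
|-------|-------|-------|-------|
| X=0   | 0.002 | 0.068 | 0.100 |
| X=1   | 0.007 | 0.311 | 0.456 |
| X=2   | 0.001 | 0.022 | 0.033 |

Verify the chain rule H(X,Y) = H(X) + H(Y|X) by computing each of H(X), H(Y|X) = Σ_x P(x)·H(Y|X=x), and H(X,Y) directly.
H(X) = 0.9535 bits, H(Y|X) = 1.0446 bits, H(X,Y) = 1.9981 bits

Marginal of X (row sums):
  P(X=0) = 0.002 + 0.068 + 0.100 = 0.170
  P(X=1) = 0.007 + 0.311 + 0.456 = 0.774
  P(X=2) = 0.001 + 0.022 + 0.033 = 0.056
H(X) = -[0.170·log₂(0.170) + 0.774·log₂(0.774) + 0.056·log₂(0.056)]
  = 0.43459 + 0.28607 + 0.23287 = 0.9535 bits

H(Y|X) = Σ_x P(x)·H(Y|X=x):
  X=0: P(X=0) = 0.170, P(Y|X=0) = (1/85, 2/5, 10/17) → H(Y|X=0) = 1.05449
  X=1: P(X=1) = 0.774, P(Y|X=1) = (7/774, 311/774, 76/129) → H(Y|X=1) = 1.03964
  X=2: P(X=2) = 0.056, P(Y|X=2) = (1/56, 11/28, 33/56) → H(Y|X=2) = 1.08285
H(Y|X) = 0.170·1.05449 + 0.774·1.03964 + 0.056·1.08285 = 1.0446 bits

H(X,Y) = -Σ_{x,y} P(x,y) log₂ P(x,y). Per-cell terms -P(x,y)·log₂P(x,y):
  X=0: 0.01793, 0.26373, 0.33219
  X=1: 0.05011, 0.52404, 0.51660
  X=2: 0.00997, 0.12114, 0.16241
Sum of the 9 terms: H(X,Y) = 1.9981 bits

Chain rule check:
  H(X) + H(Y|X) = 0.9535 + 1.0446 = 1.9981 bits
  H(X,Y) = 1.9981 bits
✓ Chain rule verified.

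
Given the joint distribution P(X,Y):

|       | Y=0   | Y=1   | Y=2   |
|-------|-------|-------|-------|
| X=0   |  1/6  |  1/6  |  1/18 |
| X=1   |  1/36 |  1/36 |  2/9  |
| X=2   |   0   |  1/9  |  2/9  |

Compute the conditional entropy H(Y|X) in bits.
1.1256 bits

H(Y|X) = H(X,Y) - H(X)

H(X,Y) = -Σ_{x,y} P(x,y) log₂ P(x,y). Per-cell terms -P(x,y)·log₂P(x,y):
  X=0: 0.430827, 0.430827, 0.231663
  X=1: 0.143609, 0.143609, 0.482206
  X=2: 0.000000, 0.352214, 0.482206
  (cells with P = 0 contribute 0)
Sum of the 9 terms: H(X,Y) = 2.69716 bits

Marginal of X (row sums):
  P(X=0) = 1/6 + 1/6 + 1/18 = 7/18
  P(X=1) = 1/36 + 1/36 + 2/9 = 5/18
  P(X=2) = 0 + 1/9 + 2/9 = 1/3
H(X) = -[(7/18)·log₂(7/18) + (5/18)·log₂(5/18) + (1/3)·log₂(1/3)]
  = 0.529888 + 0.513332 + 0.528321 = 1.57154 bits

H(Y|X) = H(X,Y) - H(X) = 2.69716 - 1.57154 = 1.1256 bits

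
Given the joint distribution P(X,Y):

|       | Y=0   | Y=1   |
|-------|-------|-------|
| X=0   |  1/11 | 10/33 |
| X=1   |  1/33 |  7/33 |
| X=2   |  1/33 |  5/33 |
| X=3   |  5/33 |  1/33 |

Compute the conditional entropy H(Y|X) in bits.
0.6752 bits

H(Y|X) = H(X,Y) - H(X)

H(X,Y) = -Σ_{x,y} P(x,y) log₂ P(x,y). Per-cell terms -P(x,y)·log₂P(x,y):
  X=0: 0.314494, 0.521959
  X=1: 0.152860, 0.474523
  X=2: 0.152860, 0.412495
  X=3: 0.412495, 0.152860
Sum of the 8 terms: H(X,Y) = 2.59455 bits

Marginal of X (row sums):
  P(X=0) = 1/11 + 10/33 = 13/33
  P(X=1) = 1/33 + 7/33 = 8/33
  P(X=2) = 1/33 + 5/33 = 2/11
  P(X=3) = 5/33 + 1/33 = 2/11
H(X) = -[(13/33)·log₂(13/33) + (8/33)·log₂(8/33) + (2/11)·log₂(2/11) + (2/11)·log₂(2/11)]
  = 0.529437 + 0.495611 + 0.447169 + 0.447169 = 1.91939 bits

H(Y|X) = H(X,Y) - H(X) = 2.59455 - 1.91939 = 0.6752 bits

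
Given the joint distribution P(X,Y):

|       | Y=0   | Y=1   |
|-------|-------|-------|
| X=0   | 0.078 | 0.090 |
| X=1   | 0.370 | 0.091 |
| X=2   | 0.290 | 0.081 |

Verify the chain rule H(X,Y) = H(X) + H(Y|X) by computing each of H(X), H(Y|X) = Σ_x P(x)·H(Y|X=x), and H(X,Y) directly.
H(X) = 1.4781 bits, H(Y|X) = 0.7787 bits, H(X,Y) = 2.2567 bits

Marginal of X (row sums):
  P(X=0) = 0.078 + 0.090 = 0.168
  P(X=1) = 0.370 + 0.091 = 0.461
  P(X=2) = 0.290 + 0.081 = 0.371
H(X) = -[0.168·log₂(0.168) + 0.461·log₂(0.461) + 0.371·log₂(0.371)]
  = 0.43234 + 0.51501 + 0.53072 = 1.4781 bits

H(Y|X) = Σ_x P(x)·H(Y|X=x):
  X=0: P(X=0) = 0.168, P(Y|X=0) = (13/28, 15/28) → H(Y|X=0) = 0.99632
  X=1: P(X=1) = 0.461, P(Y|X=1) = (370/461, 91/461) → H(Y|X=1) = 0.71669
  X=2: P(X=2) = 0.371, P(Y|X=2) = (290/371, 81/371) → H(Y|X=2) = 0.75710
H(Y|X) = 0.168·0.99632 + 0.461·0.71669 + 0.371·0.75710 = 0.7787 bits

H(X,Y) = -Σ_{x,y} P(x,y) log₂ P(x,y). Per-cell terms -P(x,y)·log₂P(x,y):
  X=0: 0.28707, 0.31265
  X=1: 0.53073, 0.31468
  X=2: 0.51790, 0.29370
Sum of the 6 terms: H(X,Y) = 2.2567 bits

Chain rule check:
  H(X) + H(Y|X) = 1.4781 + 0.7787 = 2.2568 bits
  H(X,Y) = 2.2567 bits
✓ Chain rule verified (Δ = 0.0001 is 4-dp rounding noise: each of the three values was rounded independently).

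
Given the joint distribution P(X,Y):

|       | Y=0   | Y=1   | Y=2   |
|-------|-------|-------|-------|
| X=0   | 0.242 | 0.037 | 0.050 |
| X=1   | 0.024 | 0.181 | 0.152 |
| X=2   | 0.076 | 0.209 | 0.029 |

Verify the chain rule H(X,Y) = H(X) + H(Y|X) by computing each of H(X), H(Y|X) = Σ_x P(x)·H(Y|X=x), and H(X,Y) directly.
H(X) = 1.5829 bits, H(Y|X) = 1.1958 bits, H(X,Y) = 2.7787 bits

Marginal of X (row sums):
  P(X=0) = 0.242 + 0.037 + 0.050 = 0.329
  P(X=1) = 0.024 + 0.181 + 0.152 = 0.357
  P(X=2) = 0.076 + 0.209 + 0.029 = 0.314
H(X) = -[0.329·log₂(0.329) + 0.357·log₂(0.357) + 0.314·log₂(0.314)]
  = 0.5277 + 0.5305 + 0.5247 = 1.5829 bits

H(Y|X) = Σ_x P(x)·H(Y|X=x):
  X=0: P(X=0) = 0.329, P(Y|X=0) = (242/329, 37/329, 50/329) → H(Y|X=0) = 1.0935
  X=1: P(X=1) = 0.357, P(Y|X=1) = (8/119, 181/357, 152/357) → H(Y|X=1) = 1.2832
  X=2: P(X=2) = 0.314, P(Y|X=2) = (38/157, 209/314, 29/314) → H(Y|X=2) = 1.2037
H(Y|X) = 0.329·1.0935 + 0.357·1.2832 + 0.314·1.2037 = 1.1958 bits

H(X,Y) = -Σ_{x,y} P(x,y) log₂ P(x,y). Per-cell terms -P(x,y)·log₂P(x,y):
  X=0: 0.4954, 0.1760, 0.2161
  X=1: 0.1291, 0.4463, 0.4131
  X=2: 0.2826, 0.4720, 0.1481
Sum of the 9 terms: H(X,Y) = 2.7787 bits

Chain rule check:
  H(X) + H(Y|X) = 1.5829 + 1.1958 = 2.7787 bits
  H(X,Y) = 2.7787 bits
✓ Chain rule verified.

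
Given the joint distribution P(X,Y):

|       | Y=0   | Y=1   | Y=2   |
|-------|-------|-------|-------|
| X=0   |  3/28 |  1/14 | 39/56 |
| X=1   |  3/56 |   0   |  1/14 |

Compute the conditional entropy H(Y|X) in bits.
0.9353 bits

H(Y|X) = H(X,Y) - H(X)

H(X,Y) = -Σ_{x,y} P(x,y) log₂ P(x,y). Per-cell terms -P(x,y)·log₂P(x,y):
  X=0: 0.34526, 0.27195, 0.36350
  X=1: 0.22620, 0.00000, 0.27195
  (cells with P = 0 contribute 0)
Sum of the 6 terms: H(X,Y) = 1.4789 bits

Marginal of X (row sums):
  P(X=0) = 3/28 + 1/14 + 39/56 = 7/8
  P(X=1) = 3/56 + 0 + 1/14 = 1/8
H(X) = -[(7/8)·log₂(7/8) + (1/8)·log₂(1/8)]
  = 0.16856 + 0.37500 = 0.5436 bits

H(Y|X) = H(X,Y) - H(X) = 1.4789 - 0.5436 = 0.9353 bits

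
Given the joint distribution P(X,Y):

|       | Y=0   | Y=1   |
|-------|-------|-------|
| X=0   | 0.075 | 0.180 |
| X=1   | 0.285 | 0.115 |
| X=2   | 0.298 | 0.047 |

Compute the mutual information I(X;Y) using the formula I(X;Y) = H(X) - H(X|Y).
0.1595 bits

I(X;Y) = H(X) - H(X|Y)

Marginal of X (row sums):
  P(X=0) = 0.075 + 0.180 = 0.255
  P(X=1) = 0.285 + 0.115 = 0.400
  P(X=2) = 0.298 + 0.047 = 0.345
H(X) = -[0.255·log₂(0.255) + 0.400·log₂(0.400) + 0.345·log₂(0.345)]
  = 0.50271487 + 0.52877124 + 0.52968945 = 1.5611756 bits

Marginal of Y (column sums):
  P(Y=0) = 0.075 + 0.285 + 0.298 = 0.658
  P(Y=1) = 0.180 + 0.115 + 0.047 = 0.342
H(X|Y) = Σ_y P(y)·H(X|Y=y):
  Y=0: P(Y=0) = 0.658, P(X|Y=0) = (75/658, 285/658, 149/329) → H(X|Y=0) = 1.39751097
  Y=1: P(Y=1) = 0.342, P(X|Y=1) = (10/19, 115/342, 47/342) → H(X|Y=1) = 1.40957594
H(X|Y) = 0.658·1.39751097 + 0.342·1.40957594 = 1.4016372 bits

I(X;Y) = H(X) - H(X|Y) = 1.5611756 - 1.4016372 = 0.1595 bits

Cross-check via I(X;Y) = H(X) + H(Y) - H(X,Y): computing H(Y) from the column sums and H(X,Y) from the 6 cells in the same way gives H(Y) = 0.9267197 bits and H(X,Y) = 2.3283569 bits, so
I(X;Y) = 1.5611756 + 0.9267197 - 2.3283569 = 0.1595 bits ✓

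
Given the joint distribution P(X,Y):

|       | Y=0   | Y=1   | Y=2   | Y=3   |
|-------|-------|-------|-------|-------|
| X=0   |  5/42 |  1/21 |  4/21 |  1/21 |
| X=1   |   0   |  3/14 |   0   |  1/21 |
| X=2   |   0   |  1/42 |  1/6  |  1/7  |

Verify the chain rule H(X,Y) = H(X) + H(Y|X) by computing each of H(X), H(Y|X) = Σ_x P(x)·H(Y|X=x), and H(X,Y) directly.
H(X) = 1.5627 bits, H(Y|X) = 1.3225 bits, H(X,Y) = 2.8852 bits

Marginal of X (row sums):
  P(X=0) = 5/42 + 1/21 + 4/21 + 1/21 = 17/42
  P(X=1) = 0 + 3/14 + 0 + 1/21 = 11/42
  P(X=2) = 0 + 1/42 + 1/6 + 1/7 = 1/3
H(X) = -[(17/42)·log₂(17/42) + (11/42)·log₂(11/42) + (1/3)·log₂(1/3)]
  = 0.52816 + 0.50623 + 0.52832 = 1.5627 bits

H(Y|X) = Σ_x P(x)·H(Y|X=x):
  X=0: P(X=0) = 17/42, P(Y|X=0) = (5/17, 2/17, 8/17, 2/17) → H(Y|X=0) = 1.75748
  X=1: P(X=1) = 11/42, P(Y|X=1) = (0, 9/11, 0, 2/11) → H(Y|X=1) = 0.68404
  X=2: P(X=2) = 1/3, P(Y|X=2) = (0, 1/14, 1/2, 3/7) → H(Y|X=2) = 1.29584
H(Y|X) = (17/42)·1.75748 + (11/42)·0.68404 + (1/3)·1.29584 = 1.3225 bits

H(X,Y) = -Σ_{x,y} P(x,y) log₂ P(x,y). Per-cell terms -P(x,y)·log₂P(x,y):
  X=0: 0.36552, 0.20916, 0.45568, 0.20916
  X=1: 0.00000, 0.47623, 0.00000, 0.20916
  X=2: 0.00000, 0.12839, 0.43083, 0.40105
  (cells with P = 0 contribute 0)
Sum of the 12 terms: H(X,Y) = 2.8852 bits

Chain rule check:
  H(X) + H(Y|X) = 1.5627 + 1.3225 = 2.8852 bits
  H(X,Y) = 2.8852 bits
✓ Chain rule verified.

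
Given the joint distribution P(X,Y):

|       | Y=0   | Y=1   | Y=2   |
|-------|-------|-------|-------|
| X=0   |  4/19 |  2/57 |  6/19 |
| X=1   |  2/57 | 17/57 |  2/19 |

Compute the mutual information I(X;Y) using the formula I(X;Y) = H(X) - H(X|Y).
0.3404 bits

I(X;Y) = H(X) - H(X|Y)

Marginal of X (row sums):
  P(X=0) = 4/19 + 2/57 + 6/19 = 32/57
  P(X=1) = 2/57 + 17/57 + 2/19 = 25/57
H(X) = -[(32/57)·log₂(32/57) + (25/57)·log₂(25/57)]
  = 0.46759 + 0.52151 = 0.9891 bits

Marginal of Y (column sums):
  P(Y=0) = 4/19 + 2/57 = 14/57
  P(Y=1) = 2/57 + 17/57 = 1/3
  P(Y=2) = 6/19 + 2/19 = 8/19
H(X|Y) = Σ_y P(y)·H(X|Y=y):
  Y=0: P(Y=0) = 14/57, P(X|Y=0) = (6/7, 1/7) → H(X|Y=0) = 0.59167
  Y=1: P(Y=1) = 1/3, P(X|Y=1) = (2/19, 17/19) → H(X|Y=1) = 0.48546
  Y=2: P(Y=2) = 8/19, P(X|Y=2) = (3/4, 1/4) → H(X|Y=2) = 0.81128
H(X|Y) = (14/57)·0.59167 + (1/3)·0.48546 + (8/19)·0.81128 = 0.6487 bits

I(X;Y) = H(X) - H(X|Y) = 0.9891 - 0.6487 = 0.3404 bits

Cross-check via I(X;Y) = H(X) + H(Y) - H(X,Y): computing H(Y) from the column sums and H(X,Y) from the 6 cells in the same way gives H(Y) = 1.5513 bits and H(X,Y) = 2.2000 bits, so
I(X;Y) = 0.9891 + 1.5513 - 2.2000 = 0.3404 bits ✓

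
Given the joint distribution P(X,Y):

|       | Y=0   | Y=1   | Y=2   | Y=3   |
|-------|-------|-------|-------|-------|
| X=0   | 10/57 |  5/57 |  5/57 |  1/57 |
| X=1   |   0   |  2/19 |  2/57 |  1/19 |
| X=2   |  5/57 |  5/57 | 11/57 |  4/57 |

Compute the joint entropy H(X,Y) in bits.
3.2368 bits

H(X,Y) = -Σ_{x,y} P(x,y) log₂ P(x,y). Per-cell terms -P(x,y)·log₂P(x,y):
  X=0: 0.44052, 0.30798, 0.30798, 0.10233
  X=1: 0.00000, 0.34189, 0.16958, 0.22358
  X=2: 0.30798, 0.30798, 0.45804, 0.26897
  (cells with P = 0 contribute 0)
Sum of the 12 terms: H(X,Y) = 3.2368 bits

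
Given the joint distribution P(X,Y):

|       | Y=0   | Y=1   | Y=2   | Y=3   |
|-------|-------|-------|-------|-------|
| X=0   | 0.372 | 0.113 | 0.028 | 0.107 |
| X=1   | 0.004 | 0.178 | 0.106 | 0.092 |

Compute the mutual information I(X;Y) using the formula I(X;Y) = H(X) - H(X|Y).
0.3484 bits

I(X;Y) = H(X) - H(X|Y)

Marginal of X (row sums):
  P(X=0) = 0.372 + 0.113 + 0.028 + 0.107 = 0.620
  P(X=1) = 0.004 + 0.178 + 0.106 + 0.092 = 0.380
H(X) = -[0.620·log₂(0.620) + 0.380·log₂(0.380)]
  = 0.42759 + 0.53045 = 0.95804 bits

Marginal of Y (column sums):
  P(Y=0) = 0.372 + 0.004 = 0.376
  P(Y=1) = 0.113 + 0.178 = 0.291
  P(Y=2) = 0.028 + 0.106 = 0.134
  P(Y=3) = 0.107 + 0.092 = 0.199
H(X|Y) = Σ_y P(y)·H(X|Y=y):
  Y=0: P(Y=0) = 0.376, P(X|Y=0) = (93/94, 1/94) → H(X|Y=0) = 0.08500
  Y=1: P(Y=1) = 0.291, P(X|Y=1) = (113/291, 178/291) → H(X|Y=1) = 0.96370
  Y=2: P(Y=2) = 0.134, P(X|Y=2) = (14/67, 53/67) → H(X|Y=2) = 0.73948
  Y=3: P(Y=3) = 0.199, P(X|Y=3) = (107/199, 92/199) → H(X|Y=3) = 0.99590
H(X|Y) = 0.376·0.08500 + 0.291·0.96370 + 0.134·0.73948 + 0.199·0.99590 = 0.60967 bits

I(X;Y) = H(X) - H(X|Y) = 0.95804 - 0.60967 = 0.3484 bits

Cross-check via I(X;Y) = H(X) + H(Y) - H(X,Y): computing H(Y) from the column sums and H(X,Y) from the 8 cells in the same way gives H(Y) = 1.90092 bits and H(X,Y) = 2.51059 bits, so
I(X;Y) = 0.95804 + 1.90092 - 2.51059 = 0.3484 bits ✓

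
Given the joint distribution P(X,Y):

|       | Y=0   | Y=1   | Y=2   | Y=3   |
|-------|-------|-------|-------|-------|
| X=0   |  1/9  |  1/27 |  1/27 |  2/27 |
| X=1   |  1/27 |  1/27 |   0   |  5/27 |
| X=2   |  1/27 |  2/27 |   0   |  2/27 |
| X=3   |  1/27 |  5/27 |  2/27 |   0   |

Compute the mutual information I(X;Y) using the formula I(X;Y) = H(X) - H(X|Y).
0.4489 bits

I(X;Y) = H(X) - H(X|Y)

Marginal of X (row sums):
  P(X=0) = 1/9 + 1/27 + 1/27 + 2/27 = 7/27
  P(X=1) = 1/27 + 1/27 + 0 + 5/27 = 7/27
  P(X=2) = 1/27 + 2/27 + 0 + 2/27 = 5/27
  P(X=3) = 1/27 + 5/27 + 2/27 + 0 = 8/27
H(X) = -[(7/27)·log₂(7/27) + (7/27)·log₂(7/27) + (5/27)·log₂(5/27) + (8/27)·log₂(8/27)]
  = 0.5049 + 0.5049 + 0.4505 + 0.5200 = 1.9803 bits

Marginal of Y (column sums):
  P(Y=0) = 1/9 + 1/27 + 1/27 + 1/27 = 2/9
  P(Y=1) = 1/27 + 1/27 + 2/27 + 5/27 = 1/3
  P(Y=2) = 1/27 + 0 + 0 + 2/27 = 1/9
  P(Y=3) = 2/27 + 5/27 + 2/27 + 0 = 1/3
H(X|Y) = Σ_y P(y)·H(X|Y=y):
  Y=0: P(Y=0) = 2/9, P(X|Y=0) = (1/2, 1/6, 1/6, 1/6) → H(X|Y=0) = 1.7925
  Y=1: P(Y=1) = 1/3, P(X|Y=1) = (1/9, 1/9, 2/9, 5/9) → H(X|Y=1) = 1.6577
  Y=2: P(Y=2) = 1/9, P(X|Y=2) = (1/3, 0, 0, 2/3) → H(X|Y=2) = 0.9183
  Y=3: P(Y=3) = 1/3, P(X|Y=3) = (2/9, 5/9, 2/9, 0) → H(X|Y=3) = 1.4355
H(X|Y) = (2/9)·1.7925 + (1/3)·1.6577 + (1/9)·0.9183 + (1/3)·1.4355 = 1.5314 bits

I(X;Y) = H(X) - H(X|Y) = 1.9803 - 1.5314 = 0.4489 bits

Cross-check via I(X;Y) = H(X) + H(Y) - H(X,Y): computing H(Y) from the column sums and H(X,Y) from the 16 cells in the same way gives H(Y) = 1.8911 bits and H(X,Y) = 3.4225 bits, so
I(X;Y) = 1.9803 + 1.8911 - 3.4225 = 0.4489 bits ✓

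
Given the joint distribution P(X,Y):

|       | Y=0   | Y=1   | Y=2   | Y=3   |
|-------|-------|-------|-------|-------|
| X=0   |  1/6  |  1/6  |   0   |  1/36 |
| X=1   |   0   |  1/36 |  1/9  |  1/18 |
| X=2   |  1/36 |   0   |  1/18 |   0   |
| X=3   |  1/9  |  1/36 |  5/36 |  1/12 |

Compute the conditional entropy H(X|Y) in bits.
1.3398 bits

H(X|Y) = H(X,Y) - H(Y)

H(X,Y) = -Σ_{x,y} P(x,y) log₂ P(x,y). Per-cell terms -P(x,y)·log₂P(x,y):
  X=0: 0.4308271, 0.4308271, 0.0000000, 0.1436090
  X=1: 0.0000000, 0.1436090, 0.3522139, 0.2316625
  X=2: 0.1436090, 0.0000000, 0.2316625, 0.0000000
  X=3: 0.3522139, 0.1436090, 0.3955551, 0.2987469
  (cells with P = 0 contribute 0)
Sum of the 16 terms: H(X,Y) = 3.298145 bits

Marginal of Y (column sums):
  P(Y=0) = 1/6 + 0 + 1/36 + 1/9 = 11/36
  P(Y=1) = 1/6 + 1/36 + 0 + 1/36 = 2/9
  P(Y=2) = 0 + 1/9 + 1/18 + 5/36 = 11/36
  P(Y=3) = 1/36 + 1/18 + 0 + 1/12 = 1/6
H(Y) = -[(11/36)·log₂(11/36) + (2/9)·log₂(2/9) + (11/36)·log₂(11/36) + (1/6)·log₂(1/6)]
  = 0.5226508 + 0.4822056 + 0.5226508 + 0.4308271 = 1.958334 bits

H(X|Y) = H(X,Y) - H(Y) = 3.298145 - 1.958334 = 1.3398 bits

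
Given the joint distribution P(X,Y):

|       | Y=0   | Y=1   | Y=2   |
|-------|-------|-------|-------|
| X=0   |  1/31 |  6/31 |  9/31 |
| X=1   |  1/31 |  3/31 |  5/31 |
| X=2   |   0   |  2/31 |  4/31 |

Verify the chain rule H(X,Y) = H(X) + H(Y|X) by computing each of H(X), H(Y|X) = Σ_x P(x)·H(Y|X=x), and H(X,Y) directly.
H(X) = 1.4691 bits, H(Y|X) = 1.2140 bits, H(X,Y) = 2.6831 bits

Marginal of X (row sums):
  P(X=0) = 1/31 + 6/31 + 9/31 = 16/31
  P(X=1) = 1/31 + 3/31 + 5/31 = 9/31
  P(X=2) = 0 + 2/31 + 4/31 = 6/31
H(X) = -[(16/31)·log₂(16/31) + (9/31)·log₂(9/31) + (6/31)·log₂(6/31)]
  = 0.49249 + 0.51801 + 0.45856 = 1.4691 bits

H(Y|X) = Σ_x P(x)·H(Y|X=x):
  X=0: P(X=0) = 16/31, P(Y|X=0) = (1/16, 3/8, 9/16) → H(Y|X=0) = 1.24756
  X=1: P(X=1) = 9/31, P(Y|X=1) = (1/9, 1/3, 5/9) → H(Y|X=1) = 1.35164
  X=2: P(X=2) = 6/31, P(Y|X=2) = (0, 1/3, 2/3) → H(Y|X=2) = 0.91830
H(Y|X) = (16/31)·1.24756 + (9/31)·1.35164 + (6/31)·0.91830 = 1.2140 bits

H(X,Y) = -Σ_{x,y} P(x,y) log₂ P(x,y). Per-cell terms -P(x,y)·log₂P(x,y):
  X=0: 0.15981, 0.45856, 0.51801
  X=1: 0.15981, 0.32605, 0.42456
  X=2: 0.00000, 0.25511, 0.38119
  (cells with P = 0 contribute 0)
Sum of the 9 terms: H(X,Y) = 2.6831 bits

Chain rule check:
  H(X) + H(Y|X) = 1.4691 + 1.2140 = 2.6831 bits
  H(X,Y) = 2.6831 bits
✓ Chain rule verified.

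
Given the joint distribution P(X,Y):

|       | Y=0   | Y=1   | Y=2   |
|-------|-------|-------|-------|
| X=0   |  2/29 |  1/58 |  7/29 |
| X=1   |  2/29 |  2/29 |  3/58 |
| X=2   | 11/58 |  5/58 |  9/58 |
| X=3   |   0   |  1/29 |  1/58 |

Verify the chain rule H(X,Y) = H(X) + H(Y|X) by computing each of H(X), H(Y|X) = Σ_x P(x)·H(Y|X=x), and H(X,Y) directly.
H(X) = 1.7267 bits, H(Y|X) = 1.3339 bits, H(X,Y) = 3.0606 bits

Marginal of X (row sums):
  P(X=0) = 2/29 + 1/58 + 7/29 = 19/58
  P(X=1) = 2/29 + 2/29 + 3/58 = 11/58
  P(X=2) = 11/58 + 5/58 + 9/58 = 25/58
  P(X=3) = 0 + 1/29 + 1/58 = 3/58
H(X) = -[(19/58)·log₂(19/58) + (11/58)·log₂(11/58) + (25/58)·log₂(25/58) + (3/58)·log₂(3/58)]
  = 0.52743 + 0.45490 + 0.52333 + 0.22102 = 1.7267 bits

H(Y|X) = Σ_x P(x)·H(Y|X=x):
  X=0: P(X=0) = 19/58, P(Y|X=0) = (4/19, 1/19, 14/19) → H(Y|X=0) = 1.02146
  X=1: P(X=1) = 11/58, P(Y|X=1) = (4/11, 4/11, 3/11) → H(Y|X=1) = 1.57262
  X=2: P(X=2) = 25/58, P(Y|X=2) = (11/25, 1/5, 9/25) → H(Y|X=2) = 1.51615
  X=3: P(X=3) = 3/58, P(Y|X=3) = (0, 2/3, 1/3) → H(Y|X=3) = 0.91830
H(Y|X) = (19/58)·1.02146 + (11/58)·1.57262 + (25/58)·1.51615 + (3/58)·0.91830 = 1.3339 bits

H(X,Y) = -Σ_{x,y} P(x,y) log₂ P(x,y). Per-cell terms -P(x,y)·log₂P(x,y):
  X=0: 0.26607, 0.10100, 0.49498
  X=1: 0.26607, 0.26607, 0.22102
  X=2: 0.45490, 0.30483, 0.41711
  X=3: 0.00000, 0.16752, 0.10100
  (cells with P = 0 contribute 0)
Sum of the 12 terms: H(X,Y) = 3.0606 bits

Chain rule check:
  H(X) + H(Y|X) = 1.7267 + 1.3339 = 3.0606 bits
  H(X,Y) = 3.0606 bits
✓ Chain rule verified.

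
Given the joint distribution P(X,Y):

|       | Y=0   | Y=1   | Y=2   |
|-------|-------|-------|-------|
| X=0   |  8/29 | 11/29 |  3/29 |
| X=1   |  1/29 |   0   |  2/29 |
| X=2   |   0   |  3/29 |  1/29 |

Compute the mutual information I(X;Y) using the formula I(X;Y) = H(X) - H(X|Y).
0.2152 bits

I(X;Y) = H(X) - H(X|Y)

Marginal of X (row sums):
  P(X=0) = 8/29 + 11/29 + 3/29 = 22/29
  P(X=1) = 1/29 + 0 + 2/29 = 3/29
  P(X=2) = 0 + 3/29 + 1/29 = 4/29
H(X) = -[(22/29)·log₂(22/29) + (3/29)·log₂(3/29) + (4/29)·log₂(4/29)]
  = 0.30235 + 0.33859 + 0.39420 = 1.03514 bits

Marginal of Y (column sums):
  P(Y=0) = 8/29 + 1/29 + 0 = 9/29
  P(Y=1) = 11/29 + 0 + 3/29 = 14/29
  P(Y=2) = 3/29 + 2/29 + 1/29 = 6/29
H(X|Y) = Σ_y P(y)·H(X|Y=y):
  Y=0: P(Y=0) = 9/29, P(X|Y=0) = (8/9, 1/9, 0) → H(X|Y=0) = 0.50326
  Y=1: P(Y=1) = 14/29, P(X|Y=1) = (11/14, 0, 3/14) → H(X|Y=1) = 0.74960
  Y=2: P(Y=2) = 6/29, P(X|Y=2) = (1/2, 1/3, 1/6) → H(X|Y=2) = 1.45915
H(X|Y) = (9/29)·0.50326 + (14/29)·0.74960 + (6/29)·1.45915 = 0.81995 bits

I(X;Y) = H(X) - H(X|Y) = 1.03514 - 0.81995 = 0.2152 bits

Cross-check via I(X;Y) = H(X) + H(Y) - H(X,Y): computing H(Y) from the column sums and H(X,Y) from the 9 cells in the same way gives H(Y) = 1.50136 bits and H(X,Y) = 2.32131 bits, so
I(X;Y) = 1.03514 + 1.50136 - 2.32131 = 0.2152 bits ✓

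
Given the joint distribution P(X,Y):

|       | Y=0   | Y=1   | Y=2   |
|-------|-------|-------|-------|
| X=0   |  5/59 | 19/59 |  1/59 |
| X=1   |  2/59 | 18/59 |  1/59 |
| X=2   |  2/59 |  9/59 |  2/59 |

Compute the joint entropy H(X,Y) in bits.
2.4605 bits

H(X,Y) = -Σ_{x,y} P(x,y) log₂ P(x,y). Per-cell terms -P(x,y)·log₂P(x,y):
  X=0: 0.30176, 0.52643, 0.09971
  X=1: 0.16551, 0.52252, 0.09971
  X=2: 0.16551, 0.41380, 0.16551
Sum of the 9 terms: H(X,Y) = 2.4605 bits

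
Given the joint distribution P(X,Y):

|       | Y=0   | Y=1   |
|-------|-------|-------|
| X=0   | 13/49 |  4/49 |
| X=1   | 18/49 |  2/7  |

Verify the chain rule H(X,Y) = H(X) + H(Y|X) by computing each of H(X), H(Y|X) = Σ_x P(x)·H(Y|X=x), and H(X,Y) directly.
H(X) = 0.9313 bits, H(Y|X) = 0.9188 bits, H(X,Y) = 1.8501 bits

Marginal of X (row sums):
  P(X=0) = 13/49 + 4/49 = 17/49
  P(X=1) = 18/49 + 2/7 = 32/49
H(X) = -[(17/49)·log₂(17/49) + (32/49)·log₂(32/49)]
  = 0.5299 + 0.4014 = 0.9313 bits

H(Y|X) = Σ_x P(x)·H(Y|X=x):
  X=0: P(X=0) = 17/49, P(Y|X=0) = (13/17, 4/17) → H(Y|X=0) = 0.7871
  X=1: P(X=1) = 32/49, P(Y|X=1) = (9/16, 7/16) → H(Y|X=1) = 0.9887
H(Y|X) = (17/49)·0.7871 + (32/49)·0.9887 = 0.9188 bits

H(X,Y) = -Σ_{x,y} P(x,y) log₂ P(x,y). Per-cell terms -P(x,y)·log₂P(x,y):
  X=0: 0.5079, 0.2951
  X=1: 0.5307, 0.5164
Sum of the 4 terms: H(X,Y) = 1.8501 bits

Chain rule check:
  H(X) + H(Y|X) = 0.9313 + 0.9188 = 1.8501 bits
  H(X,Y) = 1.8501 bits
✓ Chain rule verified.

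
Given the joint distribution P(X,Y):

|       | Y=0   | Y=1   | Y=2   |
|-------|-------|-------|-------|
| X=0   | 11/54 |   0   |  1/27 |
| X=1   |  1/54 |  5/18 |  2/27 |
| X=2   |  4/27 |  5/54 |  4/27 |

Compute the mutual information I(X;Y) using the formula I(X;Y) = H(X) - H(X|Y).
0.4457 bits

I(X;Y) = H(X) - H(X|Y)

Marginal of X (row sums):
  P(X=0) = 11/54 + 0 + 1/27 = 13/54
  P(X=1) = 1/54 + 5/18 + 2/27 = 10/27
  P(X=2) = 4/27 + 5/54 + 4/27 = 7/18
H(X) = -[(13/54)·log₂(13/54) + (10/27)·log₂(10/27) + (7/18)·log₂(7/18)]
  = 0.4946 + 0.5307 + 0.5299 = 1.5552 bits

Marginal of Y (column sums):
  P(Y=0) = 11/54 + 1/54 + 4/27 = 10/27
  P(Y=1) = 0 + 5/18 + 5/54 = 10/27
  P(Y=2) = 1/27 + 2/27 + 4/27 = 7/27
H(X|Y) = Σ_y P(y)·H(X|Y=y):
  Y=0: P(Y=0) = 10/27, P(X|Y=0) = (11/20, 1/20, 2/5) → H(X|Y=0) = 1.2192
  Y=1: P(Y=1) = 10/27, P(X|Y=1) = (0, 3/4, 1/4) → H(X|Y=1) = 0.8113
  Y=2: P(Y=2) = 7/27, P(X|Y=2) = (1/7, 2/7, 4/7) → H(X|Y=2) = 1.3788
H(X|Y) = (10/27)·1.2192 + (10/27)·0.8113 + (7/27)·1.3788 = 1.1095 bits

I(X;Y) = H(X) - H(X|Y) = 1.5552 - 1.1095 = 0.4457 bits

Cross-check via I(X;Y) = H(X) + H(Y) - H(X,Y): computing H(Y) from the column sums and H(X,Y) from the 9 cells in the same way gives H(Y) = 1.5664 bits and H(X,Y) = 2.6759 bits, so
I(X;Y) = 1.5552 + 1.5664 - 2.6759 = 0.4457 bits ✓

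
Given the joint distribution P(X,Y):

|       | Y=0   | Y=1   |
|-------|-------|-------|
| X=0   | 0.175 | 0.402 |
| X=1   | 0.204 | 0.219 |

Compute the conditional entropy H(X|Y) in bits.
0.9589 bits

H(X|Y) = H(X,Y) - H(Y)

H(X,Y) = -Σ_{x,y} P(x,y) log₂ P(x,y). Per-cell terms -P(x,y)·log₂P(x,y):
  X=0: 0.4401, 0.5285
  X=1: 0.4678, 0.4798
Sum of the 4 terms: H(X,Y) = 1.9162 bits

Marginal of Y (column sums):
  P(Y=0) = 0.175 + 0.204 = 0.379
  P(Y=1) = 0.402 + 0.219 = 0.621
H(Y) = -[0.379·log₂(0.379) + 0.621·log₂(0.621)]
  = 0.5305 + 0.4268 = 0.9573 bits

H(X|Y) = H(X,Y) - H(Y) = 1.9162 - 0.9573 = 0.9589 bits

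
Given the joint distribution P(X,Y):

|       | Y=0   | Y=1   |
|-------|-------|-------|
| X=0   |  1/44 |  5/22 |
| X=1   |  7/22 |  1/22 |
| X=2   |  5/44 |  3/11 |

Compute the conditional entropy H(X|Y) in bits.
1.2120 bits

H(X|Y) = H(X,Y) - H(Y)

H(X,Y) = -Σ_{x,y} P(x,y) log₂ P(x,y). Per-cell terms -P(x,y)·log₂P(x,y):
  X=0: 0.1241, 0.4858
  X=1: 0.5257, 0.2027
  X=2: 0.3565, 0.5112
Sum of the 6 terms: H(X,Y) = 2.2060 bits

Marginal of Y (column sums):
  P(Y=0) = 1/44 + 7/22 + 5/44 = 5/11
  P(Y=1) = 5/22 + 1/22 + 3/11 = 6/11
H(Y) = -[(5/11)·log₂(5/11) + (6/11)·log₂(6/11)]
  = 0.5170 + 0.4770 = 0.9940 bits

H(X|Y) = H(X,Y) - H(Y) = 2.2060 - 0.9940 = 1.2120 bits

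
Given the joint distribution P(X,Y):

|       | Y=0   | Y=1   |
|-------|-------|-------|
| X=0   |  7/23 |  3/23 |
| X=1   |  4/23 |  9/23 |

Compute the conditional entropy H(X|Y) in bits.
0.8755 bits

H(X|Y) = H(X,Y) - H(Y)

H(X,Y) = -Σ_{x,y} P(x,y) log₂ P(x,y). Per-cell terms -P(x,y)·log₂P(x,y):
  X=0: 0.522324, 0.383296
  X=1: 0.438880, 0.529684
Sum of the 4 terms: H(X,Y) = 1.87418 bits

Marginal of Y (column sums):
  P(Y=0) = 7/23 + 4/23 = 11/23
  P(Y=1) = 3/23 + 9/23 = 12/23
H(Y) = -[(11/23)·log₂(11/23) + (12/23)·log₂(12/23)]
  = 0.508932 + 0.489704 = 0.99864 bits

H(X|Y) = H(X,Y) - H(Y) = 1.87418 - 0.99864 = 0.8755 bits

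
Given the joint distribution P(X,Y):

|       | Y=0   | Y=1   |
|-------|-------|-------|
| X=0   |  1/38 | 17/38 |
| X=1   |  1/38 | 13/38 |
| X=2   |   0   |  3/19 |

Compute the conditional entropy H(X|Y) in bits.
1.4478 bits

H(X|Y) = H(X,Y) - H(Y)

H(X,Y) = -Σ_{x,y} P(x,y) log₂ P(x,y). Per-cell terms -P(x,y)·log₂P(x,y):
  X=0: 0.138103, 0.519155
  X=1: 0.138103, 0.529404
  X=2: 0.000000, 0.420468
  (cells with P = 0 contribute 0)
Sum of the 6 terms: H(X,Y) = 1.74523 bits

Marginal of Y (column sums):
  P(Y=0) = 1/38 + 1/38 + 0 = 1/19
  P(Y=1) = 17/38 + 13/38 + 3/19 = 18/19
H(Y) = -[(1/19)·log₂(1/19) + (18/19)·log₂(18/19)]
  = 0.223575 + 0.073897 = 0.29747 bits

H(X|Y) = H(X,Y) - H(Y) = 1.74523 - 0.29747 = 1.4478 bits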